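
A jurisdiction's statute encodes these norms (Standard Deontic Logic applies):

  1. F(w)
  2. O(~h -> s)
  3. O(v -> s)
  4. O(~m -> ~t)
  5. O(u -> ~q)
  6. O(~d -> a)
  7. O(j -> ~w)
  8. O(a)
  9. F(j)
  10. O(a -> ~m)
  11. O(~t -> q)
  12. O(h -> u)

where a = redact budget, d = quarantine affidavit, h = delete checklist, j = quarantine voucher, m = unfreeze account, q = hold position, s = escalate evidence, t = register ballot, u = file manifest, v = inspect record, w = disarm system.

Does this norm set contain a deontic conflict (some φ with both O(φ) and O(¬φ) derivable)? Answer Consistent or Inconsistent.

Premise 7 is O(j -> ~w); even if O(~w) held, inferring O(j) would be affirming the consequent — invalid.
So O(j) is not derivable, and the apparent clash with O(~j) does not arise.
A world satisfying every obligation exists (e.g. a=true, d=false, h=false, j=false, m=false, q=true, s=true, t=false, u=false, v=false, w=false); no atom is both obligatory and forbidden, so the set is consistent.

Consistent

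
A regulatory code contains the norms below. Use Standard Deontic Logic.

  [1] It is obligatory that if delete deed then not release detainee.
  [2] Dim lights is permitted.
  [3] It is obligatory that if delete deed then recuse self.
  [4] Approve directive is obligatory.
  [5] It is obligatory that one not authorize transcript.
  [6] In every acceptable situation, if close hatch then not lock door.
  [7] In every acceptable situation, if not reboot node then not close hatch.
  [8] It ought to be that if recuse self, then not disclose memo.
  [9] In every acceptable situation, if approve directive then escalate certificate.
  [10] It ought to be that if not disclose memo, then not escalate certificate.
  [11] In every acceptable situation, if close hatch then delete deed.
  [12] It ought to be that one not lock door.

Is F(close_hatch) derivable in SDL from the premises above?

Yes

Premise 4 states O(approve_directive) outright.
Applying K to premise 9 (O(approve_directive → escalate_certificate)) and O(approve_directive) yields O(escalate_certificate).
Premise 10 is O(¬disclose_memo → ¬escalate_certificate); contrapositively O(escalate_certificate → disclose_memo). Since O(escalate_certificate) holds, K gives O(disclose_memo).
Premise 8, O(recuse_self → ¬disclose_memo), contraposes to O(disclose_memo → ¬recuse_self); with O(disclose_memo) we get O(¬recuse_self).
Premise 3 is O(delete_deed → recuse_self); contrapositively O(¬recuse_self → ¬delete_deed). Since O(¬recuse_self) holds, K gives O(¬delete_deed).
The contrapositive of premise 11 (O(close_hatch → delete_deed)) is O(¬delete_deed → ¬close_hatch), and O(¬delete_deed) is already established, so O(¬close_hatch).
Premises 1, 2, 5, 6, 7, 12 do not contribute to this derivation.
So O(¬close_hatch) holds, i.e. F(close_hatch). The claim follows.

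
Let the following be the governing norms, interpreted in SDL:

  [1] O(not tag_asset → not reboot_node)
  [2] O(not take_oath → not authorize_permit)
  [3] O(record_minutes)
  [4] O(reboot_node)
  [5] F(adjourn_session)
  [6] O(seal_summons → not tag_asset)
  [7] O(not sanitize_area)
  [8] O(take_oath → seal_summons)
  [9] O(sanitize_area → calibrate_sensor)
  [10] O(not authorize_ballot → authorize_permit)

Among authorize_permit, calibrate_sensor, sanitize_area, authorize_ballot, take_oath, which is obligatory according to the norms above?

authorize_ballot

Premise 4 states O(reboot_node) outright.
The contrapositive of premise 1 (O(not tag_asset → not reboot_node)) is O(reboot_node → tag_asset), and O(reboot_node) is already established, so O(tag_asset).
Premise 6 is O(seal_summons → not tag_asset); contrapositively O(tag_asset → not seal_summons). Since O(tag_asset) holds, K gives O(not seal_summons).
Premise 8, O(take_oath → seal_summons), contraposes to O(not seal_summons → not take_oath); with O(not seal_summons) we get O(not take_oath).
With premise 2, O(not take_oath → not authorize_permit), the K-axiom yields O(not authorize_permit).
Premise 10, O(not authorize_ballot → authorize_permit), contraposes to O(not authorize_permit → authorize_ballot); with O(not authorize_permit) we get O(authorize_ballot).
So O(authorize_ballot) holds — authorize_ballot is obligatory. None of the other listed options is made obligatory by any chain of premises.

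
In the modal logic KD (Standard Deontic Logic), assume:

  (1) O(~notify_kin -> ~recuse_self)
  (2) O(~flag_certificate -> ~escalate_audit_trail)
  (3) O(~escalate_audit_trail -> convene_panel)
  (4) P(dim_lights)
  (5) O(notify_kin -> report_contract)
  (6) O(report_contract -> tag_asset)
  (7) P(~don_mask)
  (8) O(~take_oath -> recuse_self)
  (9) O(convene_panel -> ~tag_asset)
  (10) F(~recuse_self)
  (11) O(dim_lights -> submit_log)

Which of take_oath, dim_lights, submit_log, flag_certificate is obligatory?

flag_certificate

Premise 10, F(~recuse_self), is equivalent to O(recuse_self).
Premise 1 is O(~notify_kin -> ~recuse_self); contrapositively O(recuse_self -> notify_kin). Since O(recuse_self) holds, K gives O(notify_kin).
Applying K to premise 5 (O(notify_kin -> report_contract)) and O(notify_kin) yields O(report_contract).
With premise 6, O(report_contract -> tag_asset), the K-axiom yields O(tag_asset).
Premise 9, O(convene_panel -> ~tag_asset), contraposes to O(tag_asset -> ~convene_panel); with O(tag_asset) we get O(~convene_panel).
The contrapositive of premise 3 (O(~escalate_audit_trail -> convene_panel)) is O(~convene_panel -> escalate_audit_trail), and O(~convene_panel) is already established, so O(escalate_audit_trail).
Premise 2, O(~flag_certificate -> ~escalate_audit_trail), contraposes to O(escalate_audit_trail -> flag_certificate); with O(escalate_audit_trail) we get O(flag_certificate).
So O(flag_certificate) holds — flag_certificate is obligatory. None of the other listed options is made obligatory by any chain of premises.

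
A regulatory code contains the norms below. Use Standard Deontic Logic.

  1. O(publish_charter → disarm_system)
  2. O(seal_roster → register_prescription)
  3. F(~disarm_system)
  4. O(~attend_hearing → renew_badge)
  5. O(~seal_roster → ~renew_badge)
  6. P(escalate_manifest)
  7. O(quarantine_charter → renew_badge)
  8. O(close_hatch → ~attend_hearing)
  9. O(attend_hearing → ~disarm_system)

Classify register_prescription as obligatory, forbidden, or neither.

Obligatory

Premise 3, F(~disarm_system), is equivalent to O(disarm_system).
Premise 9, O(attend_hearing → ~disarm_system), contraposes to O(disarm_system → ~attend_hearing); with O(disarm_system) we get O(~attend_hearing).
Applying K to premise 4 (O(~attend_hearing → renew_badge)) and O(~attend_hearing) yields O(renew_badge).
The contrapositive of premise 5 (O(~seal_roster → ~renew_badge)) is O(renew_badge → seal_roster), and O(renew_badge) is already established, so O(seal_roster).
Applying K to premise 2 (O(seal_roster → register_prescription)) and O(seal_roster) yields O(register_prescription).
Premises 1, 6, 7, 8 do not contribute to this derivation.
Hence register_prescription is obligatory.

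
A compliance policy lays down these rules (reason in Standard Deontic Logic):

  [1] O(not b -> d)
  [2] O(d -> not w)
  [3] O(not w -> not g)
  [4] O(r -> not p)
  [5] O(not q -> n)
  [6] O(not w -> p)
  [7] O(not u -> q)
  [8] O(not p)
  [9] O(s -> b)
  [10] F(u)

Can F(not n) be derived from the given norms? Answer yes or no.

Premise 5 is O(not q -> n), but O(not q) is not derivable from the premises, so it does not yield O(n).
No other premise forces O(n). An ideal world satisfying every premise can still have not n true, so F(not n) is not derivable.

No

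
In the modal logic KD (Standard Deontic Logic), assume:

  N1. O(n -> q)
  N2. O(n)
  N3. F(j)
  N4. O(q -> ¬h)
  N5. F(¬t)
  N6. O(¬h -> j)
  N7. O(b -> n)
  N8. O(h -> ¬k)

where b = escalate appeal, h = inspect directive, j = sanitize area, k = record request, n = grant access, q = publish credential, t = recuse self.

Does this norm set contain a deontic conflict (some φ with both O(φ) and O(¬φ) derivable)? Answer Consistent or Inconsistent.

Inconsistent

From premise 2 we have O(n).
With premise 1, O(n -> q), the K-axiom yields O(q).
Applying K to premise 4 (O(q -> ¬h)) and O(q) yields O(¬h).
With premise 6, O(¬h -> j), the K-axiom yields O(j).
However, F(j) at premise 3 amounts to O(¬j).
We now have both O(j) and O(¬j) — j is simultaneously obligatory and forbidden, violating the D-axiom.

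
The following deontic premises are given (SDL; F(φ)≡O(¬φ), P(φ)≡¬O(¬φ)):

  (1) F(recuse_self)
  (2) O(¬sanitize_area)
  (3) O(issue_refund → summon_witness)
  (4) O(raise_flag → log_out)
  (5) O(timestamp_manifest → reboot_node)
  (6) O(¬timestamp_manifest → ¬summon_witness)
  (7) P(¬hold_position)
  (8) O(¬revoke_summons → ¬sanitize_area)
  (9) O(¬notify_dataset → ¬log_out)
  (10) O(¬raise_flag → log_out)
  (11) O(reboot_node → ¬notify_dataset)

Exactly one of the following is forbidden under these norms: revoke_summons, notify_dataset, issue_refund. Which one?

issue_refund

Premises 10 and 4 are O(¬raise_flag → log_out) and O(raise_flag → log_out); every ideal world satisfies ¬raise_flag or raise_flag, so in either case log_out holds — hence O(log_out).
The contrapositive of premise 9 (O(¬notify_dataset → ¬log_out)) is O(log_out → notify_dataset), and O(log_out) is already established, so O(notify_dataset).
Premise 11, O(reboot_node → ¬notify_dataset), contraposes to O(notify_dataset → ¬reboot_node); with O(notify_dataset) we get O(¬reboot_node).
Premise 5 is O(timestamp_manifest → reboot_node); contrapositively O(¬reboot_node → ¬timestamp_manifest). Since O(¬reboot_node) holds, K gives O(¬timestamp_manifest).
Applying K to premise 6 (O(¬timestamp_manifest → ¬summon_witness)) and O(¬timestamp_manifest) yields O(¬summon_witness).
The contrapositive of premise 3 (O(issue_refund → summon_witness)) is O(¬summon_witness → ¬issue_refund), and O(¬summon_witness) is already established, so O(¬issue_refund).
So O(¬issue_refund) holds, i.e. issue_refund is forbidden. None of the other listed options is forbidden under the premises.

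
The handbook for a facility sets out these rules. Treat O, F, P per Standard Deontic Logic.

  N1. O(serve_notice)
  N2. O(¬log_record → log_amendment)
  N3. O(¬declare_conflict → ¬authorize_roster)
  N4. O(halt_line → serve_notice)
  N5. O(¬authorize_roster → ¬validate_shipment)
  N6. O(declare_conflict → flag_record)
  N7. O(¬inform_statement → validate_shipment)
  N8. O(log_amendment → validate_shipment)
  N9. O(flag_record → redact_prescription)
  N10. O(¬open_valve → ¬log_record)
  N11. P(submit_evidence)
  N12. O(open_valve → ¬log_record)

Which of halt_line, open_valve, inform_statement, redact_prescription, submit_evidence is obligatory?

Premises 12 and 10 are O(open_valve → ¬log_record) and O(¬open_valve → ¬log_record); every ideal world satisfies open_valve or ¬open_valve, so in either case ¬log_record holds — hence O(¬log_record).
With premise 2, O(¬log_record → log_amendment), the K-axiom yields O(log_amendment).
Applying K to premise 8 (O(log_amendment → validate_shipment)) and O(log_amendment) yields O(validate_shipment).
Premise 5, O(¬authorize_roster → ¬validate_shipment), contraposes to O(validate_shipment → authorize_roster); with O(validate_shipment) we get O(authorize_roster).
Premise 3, O(¬declare_conflict → ¬authorize_roster), contraposes to O(authorize_roster → declare_conflict); with O(authorize_roster) we get O(declare_conflict).
From O(declare_conflict) and premise 6, O(declare_conflict → flag_record), we obtain O(flag_record).
From O(flag_record) and premise 9, O(flag_record → redact_prescription), we obtain O(redact_prescription).
So O(redact_prescription) holds — redact_prescription is obligatory. None of the other listed options is made obligatory by any chain of premises.

redact_prescription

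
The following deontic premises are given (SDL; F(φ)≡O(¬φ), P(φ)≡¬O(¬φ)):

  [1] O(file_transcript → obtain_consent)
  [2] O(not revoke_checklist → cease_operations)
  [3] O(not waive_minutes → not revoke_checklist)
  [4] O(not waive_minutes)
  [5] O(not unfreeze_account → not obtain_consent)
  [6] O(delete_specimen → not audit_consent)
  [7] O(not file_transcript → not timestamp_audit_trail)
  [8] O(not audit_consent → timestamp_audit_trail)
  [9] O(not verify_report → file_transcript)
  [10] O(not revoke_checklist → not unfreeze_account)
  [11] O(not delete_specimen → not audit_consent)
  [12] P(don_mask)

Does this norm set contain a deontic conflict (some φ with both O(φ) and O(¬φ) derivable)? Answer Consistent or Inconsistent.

Premises 6 and 11 are O(delete_specimen → not audit_consent) and O(not delete_specimen → not audit_consent); every ideal world satisfies delete_specimen or not delete_specimen, so in either case not audit_consent holds — hence O(not audit_consent).
Applying K to premise 8 (O(not audit_consent → timestamp_audit_trail)) and O(not audit_consent) yields O(timestamp_audit_trail).
Premise 7, O(not file_transcript → not timestamp_audit_trail), contraposes to O(timestamp_audit_trail → file_transcript); with O(timestamp_audit_trail) we get O(file_transcript).
Premise 1 is O(file_transcript → obtain_consent); since O(file_transcript), deontic closure gives O(obtain_consent).
Premise 5, O(not unfreeze_account → not obtain_consent), contraposes to O(obtain_consent → unfreeze_account); with O(obtain_consent) we get O(unfreeze_account).
Premise 10, O(not revoke_checklist → not unfreeze_account), contraposes to O(unfreeze_account → revoke_checklist); with O(unfreeze_account) we get O(revoke_checklist).
The contrapositive of premise 3 (O(not waive_minutes → not revoke_checklist)) is O(revoke_checklist → waive_minutes), and O(revoke_checklist) is already established, so O(waive_minutes).
However, premise 4 gives O(not waive_minutes).
We now have both O(waive_minutes) and O(not waive_minutes) — waive_minutes is simultaneously obligatory and forbidden, violating the D-axiom.

Inconsistent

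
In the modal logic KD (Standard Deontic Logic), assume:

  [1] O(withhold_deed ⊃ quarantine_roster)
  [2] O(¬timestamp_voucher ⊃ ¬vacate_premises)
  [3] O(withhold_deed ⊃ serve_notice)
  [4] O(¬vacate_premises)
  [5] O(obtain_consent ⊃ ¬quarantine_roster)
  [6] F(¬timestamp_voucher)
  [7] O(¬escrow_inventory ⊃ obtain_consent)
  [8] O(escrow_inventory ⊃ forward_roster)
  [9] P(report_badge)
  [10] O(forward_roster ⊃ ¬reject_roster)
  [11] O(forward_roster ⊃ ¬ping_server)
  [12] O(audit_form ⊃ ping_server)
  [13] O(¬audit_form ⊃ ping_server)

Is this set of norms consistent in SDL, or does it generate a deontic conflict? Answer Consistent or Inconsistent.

Consistent

Premise 2 is O(¬timestamp_voucher ⊃ ¬vacate_premises); even if O(¬vacate_premises) held, inferring O(¬timestamp_voucher) would be affirming the consequent — invalid.
So O(¬timestamp_voucher) is not derivable, and the apparent clash with O(timestamp_voucher) does not arise.
A world satisfying every obligation exists (e.g. audit_form=false, escrow_inventory=false, forward_roster=false, obtain_consent=true, ping_server=true, quarantine_roster=false, reject_roster=false, report_badge=false, serve_notice=false, timestamp_voucher=true, vacate_premises=false, withhold_deed=false); no atom is both obligatory and forbidden, so the set is consistent.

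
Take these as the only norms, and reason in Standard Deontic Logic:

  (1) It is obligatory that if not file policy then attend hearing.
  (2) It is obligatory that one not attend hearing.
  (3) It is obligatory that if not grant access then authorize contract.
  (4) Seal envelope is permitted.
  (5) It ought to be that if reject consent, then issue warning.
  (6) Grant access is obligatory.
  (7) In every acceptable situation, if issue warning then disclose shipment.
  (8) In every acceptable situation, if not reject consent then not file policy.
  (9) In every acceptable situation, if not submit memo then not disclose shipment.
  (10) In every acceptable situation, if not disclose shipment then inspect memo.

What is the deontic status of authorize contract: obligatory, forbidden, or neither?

Premise 3 is O(¬grant_access → authorize_contract), but O(¬grant_access) is not derivable from the premises, so it does not yield O(authorize_contract).
No premise or chain of K-axiom applications forces O(authorize_contract), and none forces O(¬authorize_contract). So authorize_contract is neither obligatory nor forbidden under these norms.

Neither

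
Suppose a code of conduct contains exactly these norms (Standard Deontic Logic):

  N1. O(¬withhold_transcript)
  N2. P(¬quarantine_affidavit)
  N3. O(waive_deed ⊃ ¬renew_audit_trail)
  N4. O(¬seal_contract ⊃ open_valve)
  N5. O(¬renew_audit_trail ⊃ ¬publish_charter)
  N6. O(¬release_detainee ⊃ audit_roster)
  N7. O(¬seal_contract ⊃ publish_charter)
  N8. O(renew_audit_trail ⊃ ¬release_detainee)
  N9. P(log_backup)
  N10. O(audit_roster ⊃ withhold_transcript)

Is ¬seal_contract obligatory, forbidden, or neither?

Premise 1 states O(¬withhold_transcript) outright.
The contrapositive of premise 10 (O(audit_roster ⊃ withhold_transcript)) is O(¬withhold_transcript ⊃ ¬audit_roster), and O(¬withhold_transcript) is already established, so O(¬audit_roster).
Premise 6, O(¬release_detainee ⊃ audit_roster), contraposes to O(¬audit_roster ⊃ release_detainee); with O(¬audit_roster) we get O(release_detainee).
Premise 8, O(renew_audit_trail ⊃ ¬release_detainee), contraposes to O(release_detainee ⊃ ¬renew_audit_trail); with O(release_detainee) we get O(¬renew_audit_trail).
Applying K to premise 5 (O(¬renew_audit_trail ⊃ ¬publish_charter)) and O(¬renew_audit_trail) yields O(¬publish_charter).
The contrapositive of premise 7 (O(¬seal_contract ⊃ publish_charter)) is O(¬publish_charter ⊃ seal_contract), and O(¬publish_charter) is already established, so O(seal_contract).
Premises 2, 3, 4, 9 do not contribute to this derivation.
Thus O(seal_contract), which is F(¬seal_contract): ¬seal_contract is forbidden.

Forbidden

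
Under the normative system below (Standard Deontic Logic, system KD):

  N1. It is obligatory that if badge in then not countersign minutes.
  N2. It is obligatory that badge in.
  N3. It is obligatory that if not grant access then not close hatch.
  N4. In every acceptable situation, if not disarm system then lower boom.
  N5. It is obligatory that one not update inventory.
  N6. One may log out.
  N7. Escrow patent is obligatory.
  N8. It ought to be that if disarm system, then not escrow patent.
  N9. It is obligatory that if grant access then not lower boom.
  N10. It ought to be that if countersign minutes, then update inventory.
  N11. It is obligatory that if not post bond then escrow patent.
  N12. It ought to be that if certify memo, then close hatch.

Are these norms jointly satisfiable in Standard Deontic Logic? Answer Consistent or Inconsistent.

Premise 10 is O(countersign_minutes → update_inventory), but O(countersign_minutes) is not derivable from the premises, so it does not yield O(update_inventory).
So O(update_inventory) is not derivable, and the apparent clash with O(¬update_inventory) does not arise.
A world satisfying every obligation exists (e.g. badge_in=true, certify_memo=false, close_hatch=false, countersign_minutes=false, disarm_system=false, escrow_patent=true, grant_access=false, log_out=false, lower_boom=true, post_bond=false, update_inventory=false); no atom is both obligatory and forbidden, so the set is consistent.

Consistent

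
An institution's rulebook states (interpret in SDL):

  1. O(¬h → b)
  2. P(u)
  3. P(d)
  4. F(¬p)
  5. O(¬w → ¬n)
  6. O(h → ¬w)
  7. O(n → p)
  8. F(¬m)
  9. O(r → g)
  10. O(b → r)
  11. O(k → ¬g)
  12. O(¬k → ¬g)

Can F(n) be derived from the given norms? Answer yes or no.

Yes

Premises 11 and 12 are O(k → ¬g) and O(¬k → ¬g); every ideal world satisfies k or ¬k, so in either case ¬g holds — hence O(¬g).
Premise 9, O(r → g), contraposes to O(¬g → ¬r); with O(¬g) we get O(¬r).
Premise 10 is O(b → r); contrapositively O(¬r → ¬b). Since O(¬r) holds, K gives O(¬b).
Premise 1, O(¬h → b), contraposes to O(¬b → h); with O(¬b) we get O(h).
Premise 6 is O(h → ¬w); since O(h), deontic closure gives O(¬w).
Premise 5 is O(¬w → ¬n); since O(¬w), deontic closure gives O(¬n).
Premises 2, 3, 4, 7, 8 do not contribute to this derivation.
So O(¬n) holds, i.e. F(n). The claim follows.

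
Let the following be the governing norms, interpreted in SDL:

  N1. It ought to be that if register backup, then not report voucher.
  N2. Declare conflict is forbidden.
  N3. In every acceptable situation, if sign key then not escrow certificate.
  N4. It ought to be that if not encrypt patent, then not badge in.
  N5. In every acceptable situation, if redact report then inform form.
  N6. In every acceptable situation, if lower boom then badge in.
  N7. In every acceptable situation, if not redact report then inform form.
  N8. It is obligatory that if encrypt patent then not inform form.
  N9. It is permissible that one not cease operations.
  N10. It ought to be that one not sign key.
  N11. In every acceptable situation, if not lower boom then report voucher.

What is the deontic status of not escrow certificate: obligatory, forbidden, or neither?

Neither

Premise 3 is O(sign_key → ¬escrow_certificate), but O(sign_key) is not derivable from the premises, so it does not yield O(¬escrow_certificate).
No premise or chain of K-axiom applications forces O(¬escrow_certificate), and none forces O(escrow_certificate). So ¬escrow_certificate is neither obligatory nor forbidden under these norms.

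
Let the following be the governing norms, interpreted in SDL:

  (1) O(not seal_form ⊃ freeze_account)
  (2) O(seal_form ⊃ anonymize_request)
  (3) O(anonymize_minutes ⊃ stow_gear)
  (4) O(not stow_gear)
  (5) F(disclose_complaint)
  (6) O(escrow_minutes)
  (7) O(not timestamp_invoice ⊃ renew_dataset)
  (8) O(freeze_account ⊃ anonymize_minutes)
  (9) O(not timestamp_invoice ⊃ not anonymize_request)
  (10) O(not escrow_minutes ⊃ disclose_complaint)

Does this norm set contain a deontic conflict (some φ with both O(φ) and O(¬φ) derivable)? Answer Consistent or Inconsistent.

Premise 10 is O(not escrow_minutes ⊃ disclose_complaint), but O(not escrow_minutes) is not derivable from the premises, so it does not yield O(disclose_complaint).
So O(disclose_complaint) is not derivable, and the apparent clash with O(not disclose_complaint) does not arise.
A world satisfying every obligation exists (e.g. anonymize_minutes=false, anonymize_request=true, disclose_complaint=false, escrow_minutes=true, freeze_account=false, renew_dataset=false, seal_form=true, stow_gear=false, timestamp_invoice=true); no atom is both obligatory and forbidden, so the set is consistent.

Consistent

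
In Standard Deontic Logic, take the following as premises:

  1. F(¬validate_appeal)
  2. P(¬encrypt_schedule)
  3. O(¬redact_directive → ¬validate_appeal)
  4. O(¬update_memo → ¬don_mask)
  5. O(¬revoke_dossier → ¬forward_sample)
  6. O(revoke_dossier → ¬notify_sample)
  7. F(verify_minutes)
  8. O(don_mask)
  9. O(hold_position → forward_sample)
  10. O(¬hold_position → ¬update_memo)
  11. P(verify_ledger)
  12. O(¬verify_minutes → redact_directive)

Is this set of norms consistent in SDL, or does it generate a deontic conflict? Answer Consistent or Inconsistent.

Consistent

Premise 3 is O(¬redact_directive → ¬validate_appeal), but O(¬redact_directive) is not derivable from the premises, so it does not yield O(¬validate_appeal).
So O(¬validate_appeal) is not derivable, and the apparent clash with O(validate_appeal) does not arise.
A world satisfying every obligation exists (e.g. don_mask=true, encrypt_schedule=false, forward_sample=true, hold_position=true, notify_sample=false, redact_directive=true, revoke_dossier=true, update_memo=true, validate_appeal=true, verify_ledger=false, verify_minutes=false); no atom is both obligatory and forbidden, so the set is consistent.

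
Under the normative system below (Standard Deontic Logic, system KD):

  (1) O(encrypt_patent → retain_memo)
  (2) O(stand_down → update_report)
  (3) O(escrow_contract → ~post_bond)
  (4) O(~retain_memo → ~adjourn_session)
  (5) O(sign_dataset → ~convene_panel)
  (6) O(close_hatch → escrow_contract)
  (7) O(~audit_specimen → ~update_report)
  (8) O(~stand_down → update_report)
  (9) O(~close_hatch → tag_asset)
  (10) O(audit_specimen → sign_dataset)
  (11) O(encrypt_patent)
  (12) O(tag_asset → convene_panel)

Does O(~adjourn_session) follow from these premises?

Premise 4 is O(~retain_memo → ~adjourn_session), but O(~retain_memo) is not derivable from the premises, so it does not yield O(~adjourn_session).
No other premise forces O(~adjourn_session). An ideal world satisfying every premise can still have ~adjourn_session false, so O(~adjourn_session) is not derivable.

No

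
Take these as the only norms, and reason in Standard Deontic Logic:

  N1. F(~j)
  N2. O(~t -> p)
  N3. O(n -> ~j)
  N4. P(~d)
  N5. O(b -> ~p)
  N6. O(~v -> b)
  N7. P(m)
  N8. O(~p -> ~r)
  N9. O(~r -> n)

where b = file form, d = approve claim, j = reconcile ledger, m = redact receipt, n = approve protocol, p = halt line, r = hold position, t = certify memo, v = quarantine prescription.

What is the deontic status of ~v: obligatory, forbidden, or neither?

Forbidden

Premise 1 is F(~j), i.e. O(j).
Premise 3 is O(n -> ~j); contrapositively O(j -> ~n). Since O(j) holds, K gives O(~n).
The contrapositive of premise 9 (O(~r -> n)) is O(~n -> r), and O(~n) is already established, so O(r).
The contrapositive of premise 8 (O(~p -> ~r)) is O(r -> p), and O(r) is already established, so O(p).
The contrapositive of premise 5 (O(b -> ~p)) is O(p -> ~b), and O(p) is already established, so O(~b).
The contrapositive of premise 6 (O(~v -> b)) is O(~b -> v), and O(~b) is already established, so O(v).
Premises 2, 4, 7 do not contribute to this derivation.
Thus O(v), which is F(~v): ~v is forbidden.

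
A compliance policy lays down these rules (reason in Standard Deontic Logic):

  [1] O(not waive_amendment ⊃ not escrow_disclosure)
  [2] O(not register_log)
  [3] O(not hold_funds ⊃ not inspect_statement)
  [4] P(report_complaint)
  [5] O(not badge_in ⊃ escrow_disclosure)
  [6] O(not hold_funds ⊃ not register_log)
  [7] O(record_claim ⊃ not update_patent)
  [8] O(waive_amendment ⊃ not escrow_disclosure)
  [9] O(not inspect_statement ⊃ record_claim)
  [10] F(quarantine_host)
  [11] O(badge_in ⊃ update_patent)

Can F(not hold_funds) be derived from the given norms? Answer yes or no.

Yes

By case analysis on not waive_amendment: premise 1 gives O(not waive_amendment ⊃ not escrow_disclosure) and premise 8 gives O(waive_amendment ⊃ not escrow_disclosure), so O(not escrow_disclosure) either way.
Premise 5, O(not badge_in ⊃ escrow_disclosure), contraposes to O(not escrow_disclosure ⊃ badge_in); with O(not escrow_disclosure) we get O(badge_in).
Applying K to premise 11 (O(badge_in ⊃ update_patent)) and O(badge_in) yields O(update_patent).
Premise 7, O(record_claim ⊃ not update_patent), contraposes to O(update_patent ⊃ not record_claim); with O(update_patent) we get O(not record_claim).
Premise 9, O(not inspect_statement ⊃ record_claim), contraposes to O(not record_claim ⊃ inspect_statement); with O(not record_claim) we get O(inspect_statement).
The contrapositive of premise 3 (O(not hold_funds ⊃ not inspect_statement)) is O(inspect_statement ⊃ hold_funds), and O(inspect_statement) is already established, so O(hold_funds).
Premises 2, 4, 6, 10 do not contribute to this derivation.
So O(hold_funds) holds, i.e. F(not hold_funds). The claim follows.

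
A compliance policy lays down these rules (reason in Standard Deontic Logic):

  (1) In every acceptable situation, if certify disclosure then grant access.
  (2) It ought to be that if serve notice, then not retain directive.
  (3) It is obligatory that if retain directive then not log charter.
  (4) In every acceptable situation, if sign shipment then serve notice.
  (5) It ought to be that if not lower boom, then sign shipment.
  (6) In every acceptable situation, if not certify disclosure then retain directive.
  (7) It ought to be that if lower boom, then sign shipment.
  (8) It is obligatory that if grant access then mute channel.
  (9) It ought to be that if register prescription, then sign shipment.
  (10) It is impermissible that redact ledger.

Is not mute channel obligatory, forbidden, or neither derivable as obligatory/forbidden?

Forbidden

Premises 7 and 5 are O(lower_boom → sign_shipment) and O(¬lower_boom → sign_shipment); every ideal world satisfies lower_boom or ¬lower_boom, so in either case sign_shipment holds — hence O(sign_shipment).
Applying K to premise 4 (O(sign_shipment → serve_notice)) and O(sign_shipment) yields O(serve_notice).
Premise 2 is O(serve_notice → ¬retain_directive); since O(serve_notice), deontic closure gives O(¬retain_directive).
The contrapositive of premise 6 (O(¬certify_disclosure → retain_directive)) is O(¬retain_directive → certify_disclosure), and O(¬retain_directive) is already established, so O(certify_disclosure).
Applying K to premise 1 (O(certify_disclosure → grant_access)) and O(certify_disclosure) yields O(grant_access).
Premise 8 is O(grant_access → mute_channel); since O(grant_access), deontic closure gives O(mute_channel).
Premises 3, 9, 10 do not contribute to this derivation.
Thus O(mute_channel), which is F(¬mute_channel): ¬mute_channel is forbidden.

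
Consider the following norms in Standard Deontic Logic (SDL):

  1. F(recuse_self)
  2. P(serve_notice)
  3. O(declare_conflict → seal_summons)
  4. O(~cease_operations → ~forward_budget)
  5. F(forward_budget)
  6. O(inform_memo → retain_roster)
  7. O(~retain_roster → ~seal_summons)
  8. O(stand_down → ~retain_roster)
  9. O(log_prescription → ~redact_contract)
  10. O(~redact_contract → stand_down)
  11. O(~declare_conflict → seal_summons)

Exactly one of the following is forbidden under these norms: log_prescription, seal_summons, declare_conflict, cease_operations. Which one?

Premises 11 and 3 cover both cases: O(~declare_conflict → seal_summons) and O(declare_conflict → seal_summons). Since ~declare_conflict ∨ declare_conflict is a tautology, O(seal_summons) follows.
The contrapositive of premise 7 (O(~retain_roster → ~seal_summons)) is O(seal_summons → retain_roster), and O(seal_summons) is already established, so O(retain_roster).
The contrapositive of premise 8 (O(stand_down → ~retain_roster)) is O(retain_roster → ~stand_down), and O(retain_roster) is already established, so O(~stand_down).
The contrapositive of premise 10 (O(~redact_contract → stand_down)) is O(~stand_down → redact_contract), and O(~stand_down) is already established, so O(redact_contract).
Premise 9 is O(log_prescription → ~redact_contract); contrapositively O(redact_contract → ~log_prescription). Since O(redact_contract) holds, K gives O(~log_prescription).
So O(~log_prescription) holds, i.e. log_prescription is forbidden. None of the other listed options is forbidden under the premises.

log_prescription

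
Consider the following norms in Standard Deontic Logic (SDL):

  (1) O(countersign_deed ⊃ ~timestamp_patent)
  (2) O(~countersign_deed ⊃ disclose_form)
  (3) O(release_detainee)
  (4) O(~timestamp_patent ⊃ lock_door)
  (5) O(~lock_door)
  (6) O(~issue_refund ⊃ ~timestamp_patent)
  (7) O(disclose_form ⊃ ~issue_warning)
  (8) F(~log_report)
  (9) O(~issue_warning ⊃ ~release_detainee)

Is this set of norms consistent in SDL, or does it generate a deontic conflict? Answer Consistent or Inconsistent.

From premise 3 we have O(release_detainee).
Premise 9, O(~issue_warning ⊃ ~release_detainee), contraposes to O(release_detainee ⊃ issue_warning); with O(release_detainee) we get O(issue_warning).
Premise 7 is O(disclose_form ⊃ ~issue_warning); contrapositively O(issue_warning ⊃ ~disclose_form). Since O(issue_warning) holds, K gives O(~disclose_form).
The contrapositive of premise 2 (O(~countersign_deed ⊃ disclose_form)) is O(~disclose_form ⊃ countersign_deed), and O(~disclose_form) is already established, so O(countersign_deed).
Premise 1 is O(countersign_deed ⊃ ~timestamp_patent); since O(countersign_deed), deontic closure gives O(~timestamp_patent).
Applying K to premise 4 (O(~timestamp_patent ⊃ lock_door)) and O(~timestamp_patent) yields O(lock_door).
But premise 5 directly asserts O(~lock_door).
We now have both O(lock_door) and O(~lock_door) — lock_door is simultaneously obligatory and forbidden, violating the D-axiom.

Inconsistent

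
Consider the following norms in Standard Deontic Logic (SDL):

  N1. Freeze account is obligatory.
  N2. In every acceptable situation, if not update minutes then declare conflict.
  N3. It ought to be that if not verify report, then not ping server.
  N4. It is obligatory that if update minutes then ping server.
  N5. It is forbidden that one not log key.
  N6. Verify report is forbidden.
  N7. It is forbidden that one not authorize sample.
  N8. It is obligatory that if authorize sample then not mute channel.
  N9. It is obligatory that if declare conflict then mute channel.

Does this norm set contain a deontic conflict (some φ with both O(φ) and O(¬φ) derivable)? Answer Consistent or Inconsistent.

Premise 6, F(verify_report), is equivalent to O(¬verify_report).
Premise 3 is O(¬verify_report → ¬ping_server); since O(¬verify_report), deontic closure gives O(¬ping_server).
Premise 4 is O(update_minutes → ping_server); contrapositively O(¬ping_server → ¬update_minutes). Since O(¬ping_server) holds, K gives O(¬update_minutes).
From O(¬update_minutes) and premise 2, O(¬update_minutes → declare_conflict), we obtain O(declare_conflict).
With premise 9, O(declare_conflict → mute_channel), the K-axiom yields O(mute_channel).
The contrapositive of premise 8 (O(authorize_sample → ¬mute_channel)) is O(mute_channel → ¬authorize_sample), and O(mute_channel) is already established, so O(¬authorize_sample).
But premise 7, F(¬authorize_sample), means O(authorize_sample).
We now have both O(¬authorize_sample) and O(authorize_sample) — authorize_sample is simultaneously obligatory and forbidden, violating the D-axiom.

Inconsistent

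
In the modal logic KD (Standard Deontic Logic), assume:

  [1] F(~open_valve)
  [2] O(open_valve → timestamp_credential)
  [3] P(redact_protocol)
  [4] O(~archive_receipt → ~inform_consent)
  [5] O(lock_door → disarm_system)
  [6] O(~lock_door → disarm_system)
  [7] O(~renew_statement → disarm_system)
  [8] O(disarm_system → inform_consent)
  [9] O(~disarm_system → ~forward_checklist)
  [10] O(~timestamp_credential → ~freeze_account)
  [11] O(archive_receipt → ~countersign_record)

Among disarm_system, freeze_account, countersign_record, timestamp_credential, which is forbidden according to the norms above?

countersign_record

Premises 5 and 6 cover both cases: O(lock_door → disarm_system) and O(~lock_door → disarm_system). Since lock_door ∨ ~lock_door is a tautology, O(disarm_system) follows.
With premise 8, O(disarm_system → inform_consent), the K-axiom yields O(inform_consent).
Premise 4, O(~archive_receipt → ~inform_consent), contraposes to O(inform_consent → archive_receipt); with O(inform_consent) we get O(archive_receipt).
From O(archive_receipt) and premise 11, O(archive_receipt → ~countersign_record), we obtain O(~countersign_record).
So O(~countersign_record) holds, i.e. countersign_record is forbidden. None of the other listed options is forbidden under the premises.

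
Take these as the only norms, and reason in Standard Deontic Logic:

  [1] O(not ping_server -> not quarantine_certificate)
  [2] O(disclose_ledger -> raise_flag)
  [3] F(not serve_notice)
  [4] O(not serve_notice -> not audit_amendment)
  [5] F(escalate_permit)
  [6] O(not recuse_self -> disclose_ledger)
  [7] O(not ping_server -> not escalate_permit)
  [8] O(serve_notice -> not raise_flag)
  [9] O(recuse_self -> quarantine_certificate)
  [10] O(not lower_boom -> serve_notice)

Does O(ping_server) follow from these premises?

Yes

F(not serve_notice) at premise 3 means O(serve_notice).
From O(serve_notice) and premise 8, O(serve_notice -> not raise_flag), we obtain O(not raise_flag).
The contrapositive of premise 2 (O(disclose_ledger -> raise_flag)) is O(not raise_flag -> not disclose_ledger), and O(not raise_flag) is already established, so O(not disclose_ledger).
Premise 6, O(not recuse_self -> disclose_ledger), contraposes to O(not disclose_ledger -> recuse_self); with O(not disclose_ledger) we get O(recuse_self).
Premise 9 is O(recuse_self -> quarantine_certificate); since O(recuse_self), deontic closure gives O(quarantine_certificate).
Premise 1, O(not ping_server -> not quarantine_certificate), contraposes to O(quarantine_certificate -> ping_server); with O(quarantine_certificate) we get O(ping_server).
Premises 4, 5, 7, 10 do not contribute to this derivation.
So O(ping_server) follows.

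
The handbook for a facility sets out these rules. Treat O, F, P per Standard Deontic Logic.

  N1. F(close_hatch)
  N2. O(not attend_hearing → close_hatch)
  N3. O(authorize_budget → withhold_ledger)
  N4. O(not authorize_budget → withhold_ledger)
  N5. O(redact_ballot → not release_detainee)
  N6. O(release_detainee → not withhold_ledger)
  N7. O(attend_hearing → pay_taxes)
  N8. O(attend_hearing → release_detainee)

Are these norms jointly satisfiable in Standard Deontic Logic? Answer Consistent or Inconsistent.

Inconsistent

Premises 4 and 3 are O(not authorize_budget → withhold_ledger) and O(authorize_budget → withhold_ledger); every ideal world satisfies not authorize_budget or authorize_budget, so in either case withhold_ledger holds — hence O(withhold_ledger).
The contrapositive of premise 6 (O(release_detainee → not withhold_ledger)) is O(withhold_ledger → not release_detainee), and O(withhold_ledger) is already established, so O(not release_detainee).
Premise 8 is O(attend_hearing → release_detainee); contrapositively O(not release_detainee → not attend_hearing). Since O(not release_detainee) holds, K gives O(not attend_hearing).
From O(not attend_hearing) and premise 2, O(not attend_hearing → close_hatch), we obtain O(close_hatch).
But premise 1, F(close_hatch), means O(not close_hatch).
We now have both O(close_hatch) and O(not close_hatch) — close_hatch is simultaneously obligatory and forbidden, violating the D-axiom.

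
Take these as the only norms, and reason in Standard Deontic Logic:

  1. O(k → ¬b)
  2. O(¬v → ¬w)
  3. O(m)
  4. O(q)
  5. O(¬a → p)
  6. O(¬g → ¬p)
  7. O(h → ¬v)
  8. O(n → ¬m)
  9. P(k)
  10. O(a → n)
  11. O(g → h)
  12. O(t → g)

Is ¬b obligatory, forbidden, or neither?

Neither

Premise 1 is O(k → ¬b), but O(k) is not derivable from the premises (the permission P(k) asserts only ¬O(¬k), not O(k)), so it does not yield O(¬b).
No premise or chain of K-axiom applications forces O(¬b), and none forces O(b). So ¬b is neither obligatory nor forbidden under these norms.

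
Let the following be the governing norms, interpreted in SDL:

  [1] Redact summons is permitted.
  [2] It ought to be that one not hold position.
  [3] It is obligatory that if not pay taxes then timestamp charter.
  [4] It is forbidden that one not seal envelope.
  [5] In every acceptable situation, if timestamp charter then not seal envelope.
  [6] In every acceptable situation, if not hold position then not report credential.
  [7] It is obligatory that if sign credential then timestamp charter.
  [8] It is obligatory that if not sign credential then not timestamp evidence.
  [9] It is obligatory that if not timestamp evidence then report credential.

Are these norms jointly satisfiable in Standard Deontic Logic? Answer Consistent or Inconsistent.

From premise 2 we have O(¬hold_position).
From O(¬hold_position) and premise 6, O(¬hold_position → ¬report_credential), we obtain O(¬report_credential).
Premise 9, O(¬timestamp_evidence → report_credential), contraposes to O(¬report_credential → timestamp_evidence); with O(¬report_credential) we get O(timestamp_evidence).
Premise 8 is O(¬sign_credential → ¬timestamp_evidence); contrapositively O(timestamp_evidence → sign_credential). Since O(timestamp_evidence) holds, K gives O(sign_credential).
From O(sign_credential) and premise 7, O(sign_credential → timestamp_charter), we obtain O(timestamp_charter).
Applying K to premise 5 (O(timestamp_charter → ¬seal_envelope)) and O(timestamp_charter) yields O(¬seal_envelope).
However, F(¬seal_envelope) at premise 4 amounts to O(seal_envelope).
We now have both O(¬seal_envelope) and O(seal_envelope) — seal_envelope is simultaneously obligatory and forbidden, violating the D-axiom.

Inconsistent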